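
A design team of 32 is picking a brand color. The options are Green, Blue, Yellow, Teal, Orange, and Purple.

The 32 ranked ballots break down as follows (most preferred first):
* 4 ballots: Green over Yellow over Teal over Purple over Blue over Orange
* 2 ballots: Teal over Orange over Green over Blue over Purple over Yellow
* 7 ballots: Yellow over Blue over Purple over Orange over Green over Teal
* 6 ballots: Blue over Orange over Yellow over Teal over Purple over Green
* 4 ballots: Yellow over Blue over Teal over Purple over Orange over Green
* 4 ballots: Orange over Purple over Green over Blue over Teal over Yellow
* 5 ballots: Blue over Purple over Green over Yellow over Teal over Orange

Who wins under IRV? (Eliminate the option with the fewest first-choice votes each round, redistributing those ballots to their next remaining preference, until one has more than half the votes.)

Round 1: Green 4, Blue 11, Yellow 11, Teal 2, Orange 4, Purple 0. Purple eliminated.
Round 2: Green 4, Blue 11, Yellow 11, Teal 2, Orange 4. Teal eliminated.
Round 3: Green 4, Blue 11, Yellow 11, Orange 6. Green eliminated.
Round 4: Blue 11, Yellow 15, Orange 6. Orange eliminated.
Round 5: Blue 17, Yellow 15. Blue has a majority (≥17).

Blue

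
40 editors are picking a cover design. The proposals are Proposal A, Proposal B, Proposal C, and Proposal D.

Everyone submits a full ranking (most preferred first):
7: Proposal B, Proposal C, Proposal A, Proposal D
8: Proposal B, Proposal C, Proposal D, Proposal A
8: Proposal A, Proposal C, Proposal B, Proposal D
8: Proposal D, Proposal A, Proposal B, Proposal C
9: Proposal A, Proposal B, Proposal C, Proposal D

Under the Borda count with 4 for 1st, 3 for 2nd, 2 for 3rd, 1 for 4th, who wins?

Proposal A: 7×2 + 8×1 + 8×4 + 8×3 + 9×4 = 114
Proposal B: 7×4 + 8×4 + 8×2 + 8×2 + 9×3 = 119
Proposal C: 7×3 + 8×3 + 8×3 + 8×1 + 9×2 = 95
Proposal D: 7×1 + 8×2 + 8×1 + 8×4 + 9×1 = 72

Proposal B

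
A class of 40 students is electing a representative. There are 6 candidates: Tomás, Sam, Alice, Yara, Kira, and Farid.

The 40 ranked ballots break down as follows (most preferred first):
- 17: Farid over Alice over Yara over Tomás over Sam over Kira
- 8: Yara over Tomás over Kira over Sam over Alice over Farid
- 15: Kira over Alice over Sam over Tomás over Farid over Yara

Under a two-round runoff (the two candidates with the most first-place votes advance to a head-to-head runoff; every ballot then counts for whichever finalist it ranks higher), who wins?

Round 1 first-place votes: Tomás 0, Sam 0, Alice 0, Yara 8, Kira 15, Farid 17. Farid and Kira advance.
Runoff: Farid is ranked above Kira on 17 ballots, Kira above Farid on 23.

Kira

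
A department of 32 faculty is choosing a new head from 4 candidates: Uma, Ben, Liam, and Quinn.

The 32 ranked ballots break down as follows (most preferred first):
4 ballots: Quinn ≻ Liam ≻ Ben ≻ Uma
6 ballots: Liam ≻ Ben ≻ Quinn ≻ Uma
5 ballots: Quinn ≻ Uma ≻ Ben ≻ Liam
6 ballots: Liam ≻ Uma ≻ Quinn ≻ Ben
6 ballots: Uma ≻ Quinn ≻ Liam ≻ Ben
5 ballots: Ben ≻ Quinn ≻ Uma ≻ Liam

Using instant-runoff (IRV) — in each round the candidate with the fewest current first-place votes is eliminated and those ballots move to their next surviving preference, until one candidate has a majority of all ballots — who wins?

Round 1: Uma 6, Ben 5, Liam 12, Quinn 9. Ben eliminated.
Round 2: Uma 6, Liam 12, Quinn 14. Uma eliminated.
Round 3: Liam 12, Quinn 20. Quinn has a majority (≥17).

Quinn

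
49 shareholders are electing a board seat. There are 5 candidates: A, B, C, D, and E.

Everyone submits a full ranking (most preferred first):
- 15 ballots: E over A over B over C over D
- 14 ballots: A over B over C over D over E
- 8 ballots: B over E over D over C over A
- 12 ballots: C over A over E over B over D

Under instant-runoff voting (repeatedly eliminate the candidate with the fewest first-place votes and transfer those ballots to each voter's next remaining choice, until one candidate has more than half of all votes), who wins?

Round 1: A 14, B 8, C 12, D 0, E 15. D eliminated.
Round 2: A 14, B 8, C 12, E 15. B eliminated.
Round 3: A 14, C 12, E 23. C eliminated.
Round 4: A 26, E 23. A has a majority (≥25).

A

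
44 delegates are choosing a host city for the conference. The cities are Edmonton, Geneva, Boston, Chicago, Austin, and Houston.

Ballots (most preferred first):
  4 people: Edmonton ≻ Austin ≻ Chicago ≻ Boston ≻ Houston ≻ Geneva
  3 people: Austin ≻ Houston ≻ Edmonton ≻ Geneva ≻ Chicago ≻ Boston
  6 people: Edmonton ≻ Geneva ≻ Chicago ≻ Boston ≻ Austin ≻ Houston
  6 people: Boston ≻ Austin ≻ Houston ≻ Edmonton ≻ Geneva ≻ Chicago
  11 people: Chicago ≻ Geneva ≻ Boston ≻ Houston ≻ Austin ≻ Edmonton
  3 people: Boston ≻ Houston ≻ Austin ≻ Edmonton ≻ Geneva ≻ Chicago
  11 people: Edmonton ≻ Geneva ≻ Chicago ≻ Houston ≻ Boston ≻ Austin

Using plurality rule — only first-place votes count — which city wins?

First-place votes: Edmonton 21, Geneva 0, Boston 9, Chicago 11, Austin 3, Houston 0.

Edmonton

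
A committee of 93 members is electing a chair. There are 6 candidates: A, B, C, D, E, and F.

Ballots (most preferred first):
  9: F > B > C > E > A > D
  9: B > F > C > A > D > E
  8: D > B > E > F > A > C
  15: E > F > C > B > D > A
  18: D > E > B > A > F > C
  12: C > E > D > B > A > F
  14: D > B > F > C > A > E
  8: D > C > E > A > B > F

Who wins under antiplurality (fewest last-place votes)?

B

Last-place votes: A 15, B 0, C 26, D 9, E 23, F 20.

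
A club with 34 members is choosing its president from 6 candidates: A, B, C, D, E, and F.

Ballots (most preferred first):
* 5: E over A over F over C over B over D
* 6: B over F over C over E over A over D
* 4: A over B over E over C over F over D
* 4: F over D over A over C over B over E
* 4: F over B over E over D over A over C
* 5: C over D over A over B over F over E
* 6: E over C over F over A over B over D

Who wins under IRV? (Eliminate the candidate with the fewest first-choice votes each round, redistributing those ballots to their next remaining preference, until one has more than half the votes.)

Round 1: A 4, B 6, C 5, D 0, E 11, F 8. D eliminated.
Round 2: A 4, B 6, C 5, E 11, F 8. A eliminated.
Round 3: B 10, C 5, E 11, F 8. C eliminated.
Round 4: B 15, E 11, F 8. F eliminated.
Round 5: B 23, E 11. B has a majority (≥18).

B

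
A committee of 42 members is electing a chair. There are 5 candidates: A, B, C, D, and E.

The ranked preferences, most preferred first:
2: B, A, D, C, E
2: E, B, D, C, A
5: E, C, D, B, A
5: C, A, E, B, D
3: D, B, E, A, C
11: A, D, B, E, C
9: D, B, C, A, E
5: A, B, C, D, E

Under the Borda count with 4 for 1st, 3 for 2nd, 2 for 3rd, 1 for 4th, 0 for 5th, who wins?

A: 2×3 + 2×0 + 5×0 + 5×3 + 3×1 + 11×4 + 9×1 + 5×4 = 97
B: 2×4 + 2×3 + 5×1 + 5×1 + 3×3 + 11×2 + 9×3 + 5×3 = 97
C: 2×1 + 2×1 + 5×3 + 5×4 + 3×0 + 11×0 + 9×2 + 5×2 = 67
D: 2×2 + 2×2 + 5×2 + 5×0 + 3×4 + 11×3 + 9×4 + 5×1 = 104
E: 2×0 + 2×4 + 5×4 + 5×2 + 3×2 + 11×1 + 9×0 + 5×0 = 55

D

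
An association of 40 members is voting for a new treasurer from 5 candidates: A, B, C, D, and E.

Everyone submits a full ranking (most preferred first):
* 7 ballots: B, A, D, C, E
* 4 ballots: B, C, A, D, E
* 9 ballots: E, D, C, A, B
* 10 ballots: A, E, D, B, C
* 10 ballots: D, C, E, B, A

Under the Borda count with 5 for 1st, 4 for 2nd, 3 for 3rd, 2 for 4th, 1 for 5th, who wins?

D

A: 7×4 + 4×3 + 9×2 + 10×5 + 10×1 = 118
B: 7×5 + 4×5 + 9×1 + 10×2 + 10×2 = 104
C: 7×2 + 4×4 + 9×3 + 10×1 + 10×4 = 107
D: 7×3 + 4×2 + 9×4 + 10×3 + 10×5 = 145
E: 7×1 + 4×1 + 9×5 + 10×4 + 10×3 = 126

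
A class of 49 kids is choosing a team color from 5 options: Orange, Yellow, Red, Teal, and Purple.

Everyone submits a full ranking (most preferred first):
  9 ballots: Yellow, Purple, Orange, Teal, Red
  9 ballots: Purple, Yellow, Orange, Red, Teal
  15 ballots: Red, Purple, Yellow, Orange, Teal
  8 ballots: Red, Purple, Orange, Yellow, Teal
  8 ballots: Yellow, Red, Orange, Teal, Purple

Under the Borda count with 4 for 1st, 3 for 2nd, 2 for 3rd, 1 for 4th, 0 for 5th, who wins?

Yellow

Orange: 9×2 + 9×2 + 15×1 + 8×2 + 8×2 = 83
Yellow: 9×4 + 9×3 + 15×2 + 8×1 + 8×4 = 133
Red: 9×0 + 9×1 + 15×4 + 8×4 + 8×3 = 125
Teal: 9×1 + 9×0 + 15×0 + 8×0 + 8×1 = 17
Purple: 9×3 + 9×4 + 15×3 + 8×3 + 8×0 = 132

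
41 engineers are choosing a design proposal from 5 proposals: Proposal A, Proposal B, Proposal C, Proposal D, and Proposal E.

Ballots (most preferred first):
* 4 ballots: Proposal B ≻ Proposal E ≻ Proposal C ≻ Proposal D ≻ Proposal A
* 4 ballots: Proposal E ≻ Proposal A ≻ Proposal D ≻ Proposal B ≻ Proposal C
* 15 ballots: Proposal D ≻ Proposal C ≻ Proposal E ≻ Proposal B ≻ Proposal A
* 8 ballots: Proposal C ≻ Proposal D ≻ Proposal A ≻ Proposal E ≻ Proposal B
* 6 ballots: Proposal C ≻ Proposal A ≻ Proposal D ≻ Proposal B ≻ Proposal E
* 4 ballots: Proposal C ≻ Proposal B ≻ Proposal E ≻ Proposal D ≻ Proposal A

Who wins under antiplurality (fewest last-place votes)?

Proposal D

Last-place votes: Proposal A 23, Proposal B 8, Proposal C 4, Proposal D 0, Proposal E 6.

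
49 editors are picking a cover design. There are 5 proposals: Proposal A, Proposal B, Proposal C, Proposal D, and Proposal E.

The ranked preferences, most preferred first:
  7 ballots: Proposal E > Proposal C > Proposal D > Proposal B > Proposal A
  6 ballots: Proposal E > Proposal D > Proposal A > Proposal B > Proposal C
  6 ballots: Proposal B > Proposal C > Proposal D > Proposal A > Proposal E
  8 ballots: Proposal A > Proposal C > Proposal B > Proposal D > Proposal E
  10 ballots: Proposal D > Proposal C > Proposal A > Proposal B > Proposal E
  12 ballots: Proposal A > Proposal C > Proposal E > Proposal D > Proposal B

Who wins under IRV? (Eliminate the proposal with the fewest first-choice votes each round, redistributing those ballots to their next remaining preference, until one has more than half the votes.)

Round 1: Proposal A 20, Proposal B 6, Proposal C 0, Proposal D 10, Proposal E 13. Proposal C eliminated.
Round 2: Proposal A 20, Proposal B 6, Proposal D 10, Proposal E 13. Proposal B eliminated.
Round 3: Proposal A 20, Proposal D 16, Proposal E 13. Proposal E eliminated.
Round 4: Proposal A 20, Proposal D 29. Proposal D has a majority (≥25).

Proposal D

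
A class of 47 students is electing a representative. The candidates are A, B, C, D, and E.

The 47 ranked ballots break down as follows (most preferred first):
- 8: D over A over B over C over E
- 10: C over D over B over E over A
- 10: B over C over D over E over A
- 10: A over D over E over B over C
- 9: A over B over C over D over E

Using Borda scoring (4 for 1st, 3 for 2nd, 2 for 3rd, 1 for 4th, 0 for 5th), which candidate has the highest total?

D

A: 8×3 + 10×0 + 10×0 + 10×4 + 9×4 = 100
B: 8×2 + 10×2 + 10×4 + 10×1 + 9×3 = 113
C: 8×1 + 10×4 + 10×3 + 10×0 + 9×2 = 96
D: 8×4 + 10×3 + 10×2 + 10×3 + 9×1 = 121
E: 8×0 + 10×1 + 10×1 + 10×2 + 9×0 = 40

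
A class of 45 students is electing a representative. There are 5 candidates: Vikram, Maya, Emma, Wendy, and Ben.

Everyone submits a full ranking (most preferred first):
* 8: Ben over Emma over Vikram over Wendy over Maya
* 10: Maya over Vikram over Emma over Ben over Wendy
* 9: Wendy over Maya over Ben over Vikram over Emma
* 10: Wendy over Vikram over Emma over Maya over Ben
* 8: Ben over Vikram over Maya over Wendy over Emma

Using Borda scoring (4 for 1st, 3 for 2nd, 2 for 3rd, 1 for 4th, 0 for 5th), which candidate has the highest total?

Vikram

Vikram: 8×2 + 10×3 + 9×1 + 10×3 + 8×3 = 109
Maya: 8×0 + 10×4 + 9×3 + 10×1 + 8×2 = 93
Emma: 8×3 + 10×2 + 9×0 + 10×2 + 8×0 = 64
Wendy: 8×1 + 10×0 + 9×4 + 10×4 + 8×1 = 92
Ben: 8×4 + 10×1 + 9×2 + 10×0 + 8×4 = 92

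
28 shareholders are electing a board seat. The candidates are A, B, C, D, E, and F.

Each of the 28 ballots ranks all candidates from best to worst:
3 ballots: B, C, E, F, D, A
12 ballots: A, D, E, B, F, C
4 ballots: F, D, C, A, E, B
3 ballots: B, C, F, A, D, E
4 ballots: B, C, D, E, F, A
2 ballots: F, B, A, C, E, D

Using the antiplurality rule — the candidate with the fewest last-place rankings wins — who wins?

Last-place votes: A 7, B 4, C 12, D 2, E 3, F 0.

F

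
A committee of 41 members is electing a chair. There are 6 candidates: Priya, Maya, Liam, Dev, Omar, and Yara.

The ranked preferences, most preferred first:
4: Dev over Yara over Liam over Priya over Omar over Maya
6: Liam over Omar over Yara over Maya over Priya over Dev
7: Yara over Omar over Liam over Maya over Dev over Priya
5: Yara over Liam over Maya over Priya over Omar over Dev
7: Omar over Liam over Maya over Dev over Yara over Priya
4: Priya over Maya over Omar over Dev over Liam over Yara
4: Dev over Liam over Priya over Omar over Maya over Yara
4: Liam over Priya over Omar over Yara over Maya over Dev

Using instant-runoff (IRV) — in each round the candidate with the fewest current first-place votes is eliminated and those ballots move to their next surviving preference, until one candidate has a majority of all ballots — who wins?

Liam

Round 1: Priya 4, Maya 0, Liam 10, Dev 8, Omar 7, Yara 12. Maya eliminated.
Round 2: Priya 4, Liam 10, Dev 8, Omar 7, Yara 12. Priya eliminated.
Round 3: Liam 10, Dev 8, Omar 11, Yara 12. Dev eliminated.
Round 4: Liam 14, Omar 11, Yara 16. Omar eliminated.
Round 5: Liam 25, Yara 16. Liam has a majority (≥21).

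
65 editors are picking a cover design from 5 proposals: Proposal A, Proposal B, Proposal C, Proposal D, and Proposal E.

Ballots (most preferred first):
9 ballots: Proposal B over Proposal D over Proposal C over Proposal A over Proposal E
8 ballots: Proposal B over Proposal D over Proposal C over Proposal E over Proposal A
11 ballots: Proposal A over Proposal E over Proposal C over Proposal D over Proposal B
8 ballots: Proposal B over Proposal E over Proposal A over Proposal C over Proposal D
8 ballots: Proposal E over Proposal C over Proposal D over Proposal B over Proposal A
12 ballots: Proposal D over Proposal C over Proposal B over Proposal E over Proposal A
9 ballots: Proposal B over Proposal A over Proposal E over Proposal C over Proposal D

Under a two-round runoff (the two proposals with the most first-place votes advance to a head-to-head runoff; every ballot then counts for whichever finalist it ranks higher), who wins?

Proposal B

Round 1 first-place votes: Proposal A 11, Proposal B 34, Proposal C 0, Proposal D 12, Proposal E 8. Proposal B and Proposal D advance.
Runoff: Proposal B is ranked above Proposal D on 34 ballots, Proposal D above Proposal B on 31.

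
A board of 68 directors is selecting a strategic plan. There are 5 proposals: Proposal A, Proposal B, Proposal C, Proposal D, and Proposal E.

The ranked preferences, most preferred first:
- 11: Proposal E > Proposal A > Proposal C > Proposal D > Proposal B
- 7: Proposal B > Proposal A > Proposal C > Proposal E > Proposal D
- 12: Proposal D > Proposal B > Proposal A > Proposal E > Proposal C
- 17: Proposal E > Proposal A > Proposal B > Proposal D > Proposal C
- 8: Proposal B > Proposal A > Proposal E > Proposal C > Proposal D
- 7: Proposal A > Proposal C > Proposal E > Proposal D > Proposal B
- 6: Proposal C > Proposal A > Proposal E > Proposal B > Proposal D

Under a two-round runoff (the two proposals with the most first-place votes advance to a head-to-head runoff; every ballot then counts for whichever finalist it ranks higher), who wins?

Round 1 first-place votes: Proposal A 7, Proposal B 15, Proposal C 6, Proposal D 12, Proposal E 28. Proposal E and Proposal B advance.
Runoff: Proposal E is ranked above Proposal B on 41 ballots, Proposal B above Proposal E on 27.

Proposal E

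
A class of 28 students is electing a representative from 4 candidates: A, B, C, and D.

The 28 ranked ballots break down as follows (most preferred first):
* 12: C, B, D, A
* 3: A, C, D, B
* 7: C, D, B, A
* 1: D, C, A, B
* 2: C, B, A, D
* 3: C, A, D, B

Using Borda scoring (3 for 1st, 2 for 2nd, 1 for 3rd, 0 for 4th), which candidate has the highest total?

A: 12×0 + 3×3 + 7×0 + 1×1 + 2×1 + 3×2 = 18
B: 12×2 + 3×0 + 7×1 + 1×0 + 2×2 + 3×0 = 35
C: 12×3 + 3×2 + 7×3 + 1×2 + 2×3 + 3×3 = 80
D: 12×1 + 3×1 + 7×2 + 1×3 + 2×0 + 3×1 = 35

C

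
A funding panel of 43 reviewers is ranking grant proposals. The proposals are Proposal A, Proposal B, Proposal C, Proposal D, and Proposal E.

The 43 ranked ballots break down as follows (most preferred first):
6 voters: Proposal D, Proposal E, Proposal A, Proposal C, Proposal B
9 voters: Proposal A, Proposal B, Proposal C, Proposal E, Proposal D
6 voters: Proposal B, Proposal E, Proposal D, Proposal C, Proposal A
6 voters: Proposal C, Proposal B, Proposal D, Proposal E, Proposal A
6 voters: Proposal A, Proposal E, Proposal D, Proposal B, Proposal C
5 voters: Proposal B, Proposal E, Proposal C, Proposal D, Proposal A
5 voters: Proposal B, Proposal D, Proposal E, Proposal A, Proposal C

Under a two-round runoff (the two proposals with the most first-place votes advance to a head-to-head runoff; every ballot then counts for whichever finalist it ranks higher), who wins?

Round 1 first-place votes: Proposal A 15, Proposal B 16, Proposal C 6, Proposal D 6, Proposal E 0. Proposal B and Proposal A advance.
Runoff: Proposal B is ranked above Proposal A on 22 ballots, Proposal A above Proposal B on 21.

Proposal B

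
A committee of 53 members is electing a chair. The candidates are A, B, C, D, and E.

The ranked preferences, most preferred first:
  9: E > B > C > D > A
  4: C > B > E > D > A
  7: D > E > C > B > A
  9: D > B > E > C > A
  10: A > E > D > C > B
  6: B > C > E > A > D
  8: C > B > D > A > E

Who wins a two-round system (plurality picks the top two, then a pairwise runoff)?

C

Round 1 first-place votes: A 10, B 6, C 12, D 16, E 9. D and C advance.
Runoff: D is ranked above C on 26 ballots, C above D on 27.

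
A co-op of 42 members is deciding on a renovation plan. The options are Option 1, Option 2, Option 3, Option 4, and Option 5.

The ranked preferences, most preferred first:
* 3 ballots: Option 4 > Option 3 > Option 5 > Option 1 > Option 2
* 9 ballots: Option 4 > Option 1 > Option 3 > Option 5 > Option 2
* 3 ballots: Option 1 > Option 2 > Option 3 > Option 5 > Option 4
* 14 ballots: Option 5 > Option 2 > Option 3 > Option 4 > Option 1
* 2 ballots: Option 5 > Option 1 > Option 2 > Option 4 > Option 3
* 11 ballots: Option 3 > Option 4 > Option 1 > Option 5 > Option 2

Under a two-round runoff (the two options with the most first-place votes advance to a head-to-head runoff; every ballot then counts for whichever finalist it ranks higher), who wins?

Round 1 first-place votes: Option 1 3, Option 2 0, Option 3 11, Option 4 12, Option 5 16. Option 5 and Option 4 advance.
Runoff: Option 5 is ranked above Option 4 on 19 ballots, Option 4 above Option 5 on 23.

Option 4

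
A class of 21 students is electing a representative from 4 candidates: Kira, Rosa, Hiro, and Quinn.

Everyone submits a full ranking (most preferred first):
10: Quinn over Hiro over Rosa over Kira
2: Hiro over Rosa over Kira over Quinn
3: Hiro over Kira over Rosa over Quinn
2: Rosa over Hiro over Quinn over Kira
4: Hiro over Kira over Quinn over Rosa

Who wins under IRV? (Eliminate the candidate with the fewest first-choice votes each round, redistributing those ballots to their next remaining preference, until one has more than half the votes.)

Hiro

Round 1: Kira 0, Rosa 2, Hiro 9, Quinn 10. Kira eliminated.
Round 2: Rosa 2, Hiro 9, Quinn 10. Rosa eliminated.
Round 3: Hiro 11, Quinn 10. Hiro has a majority (≥11).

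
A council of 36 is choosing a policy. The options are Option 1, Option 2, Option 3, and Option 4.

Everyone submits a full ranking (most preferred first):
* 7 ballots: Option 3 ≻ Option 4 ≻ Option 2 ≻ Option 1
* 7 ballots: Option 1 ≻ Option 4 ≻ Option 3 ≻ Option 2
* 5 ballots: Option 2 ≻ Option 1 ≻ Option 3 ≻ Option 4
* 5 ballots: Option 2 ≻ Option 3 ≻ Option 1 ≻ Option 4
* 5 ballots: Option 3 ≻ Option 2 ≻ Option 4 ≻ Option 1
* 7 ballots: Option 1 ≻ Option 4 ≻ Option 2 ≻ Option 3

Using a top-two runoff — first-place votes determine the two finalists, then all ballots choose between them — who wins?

Option 1

Round 1 first-place votes: Option 1 14, Option 2 10, Option 3 12, Option 4 0. Option 1 and Option 3 advance.
Runoff: Option 1 is ranked above Option 3 on 19 ballots, Option 3 above Option 1 on 17.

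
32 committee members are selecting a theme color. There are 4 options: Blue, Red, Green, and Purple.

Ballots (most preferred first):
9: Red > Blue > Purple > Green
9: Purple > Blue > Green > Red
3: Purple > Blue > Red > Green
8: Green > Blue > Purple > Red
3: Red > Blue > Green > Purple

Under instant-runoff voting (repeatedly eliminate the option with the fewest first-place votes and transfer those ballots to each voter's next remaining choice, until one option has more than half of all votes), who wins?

Purple

Round 1: Blue 0, Red 12, Green 8, Purple 12. Blue eliminated.
Round 2: Red 12, Green 8, Purple 12. Green eliminated.
Round 3: Red 12, Purple 20. Purple has a majority (≥17).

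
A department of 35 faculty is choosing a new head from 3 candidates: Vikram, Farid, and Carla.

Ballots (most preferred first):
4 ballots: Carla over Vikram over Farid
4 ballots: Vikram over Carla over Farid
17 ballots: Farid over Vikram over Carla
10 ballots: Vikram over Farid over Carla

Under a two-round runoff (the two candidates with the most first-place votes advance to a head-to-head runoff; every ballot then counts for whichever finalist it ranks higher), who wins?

Vikram

Round 1 first-place votes: Vikram 14, Farid 17, Carla 4. Farid and Vikram advance.
Runoff: Farid is ranked above Vikram on 17 ballots, Vikram above Farid on 18.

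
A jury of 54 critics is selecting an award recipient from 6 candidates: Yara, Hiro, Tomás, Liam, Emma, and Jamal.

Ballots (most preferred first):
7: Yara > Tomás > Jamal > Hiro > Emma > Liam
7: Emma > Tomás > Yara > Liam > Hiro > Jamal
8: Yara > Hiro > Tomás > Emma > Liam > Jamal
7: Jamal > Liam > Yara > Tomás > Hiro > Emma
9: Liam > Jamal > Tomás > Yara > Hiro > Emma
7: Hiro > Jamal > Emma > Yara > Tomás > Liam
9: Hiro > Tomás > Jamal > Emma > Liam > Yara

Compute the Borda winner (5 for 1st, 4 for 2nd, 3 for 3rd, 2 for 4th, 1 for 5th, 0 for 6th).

Tomás

Yara: 7×5 + 7×3 + 8×5 + 7×3 + 9×2 + 7×2 + 9×0 = 149
Hiro: 7×2 + 7×1 + 8×4 + 7×1 + 9×1 + 7×5 + 9×5 = 149
Tomás: 7×4 + 7×4 + 8×3 + 7×2 + 9×3 + 7×1 + 9×4 = 164
Liam: 7×0 + 7×2 + 8×1 + 7×4 + 9×5 + 7×0 + 9×1 = 104
Emma: 7×1 + 7×5 + 8×2 + 7×0 + 9×0 + 7×3 + 9×2 = 97
Jamal: 7×3 + 7×0 + 8×0 + 7×5 + 9×4 + 7×4 + 9×3 = 147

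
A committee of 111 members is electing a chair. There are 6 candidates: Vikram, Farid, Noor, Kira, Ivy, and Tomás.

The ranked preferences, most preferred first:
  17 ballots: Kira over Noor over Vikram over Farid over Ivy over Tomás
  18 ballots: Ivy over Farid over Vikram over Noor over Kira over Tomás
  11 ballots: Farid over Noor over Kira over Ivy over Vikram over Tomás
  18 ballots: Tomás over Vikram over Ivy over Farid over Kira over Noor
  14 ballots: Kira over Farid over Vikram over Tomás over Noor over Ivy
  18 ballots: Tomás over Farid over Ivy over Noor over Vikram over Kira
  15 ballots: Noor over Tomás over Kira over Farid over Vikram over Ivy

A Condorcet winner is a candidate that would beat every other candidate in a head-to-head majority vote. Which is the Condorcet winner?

Farid

Farid vs Vikram: 76–35
Farid vs Noor: 79–32
Farid vs Kira: 65–46
Farid vs Ivy: 75–36
Farid vs Tomás: 60–51
Farid beats every other candidate.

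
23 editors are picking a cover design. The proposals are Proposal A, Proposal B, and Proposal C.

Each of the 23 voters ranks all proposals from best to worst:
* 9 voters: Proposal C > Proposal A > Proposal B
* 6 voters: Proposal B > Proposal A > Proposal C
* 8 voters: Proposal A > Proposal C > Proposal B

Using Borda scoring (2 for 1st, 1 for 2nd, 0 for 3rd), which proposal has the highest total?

Proposal A

Proposal A: 9×1 + 6×1 + 8×2 = 31
Proposal B: 9×0 + 6×2 + 8×0 = 12
Proposal C: 9×2 + 6×0 + 8×1 = 26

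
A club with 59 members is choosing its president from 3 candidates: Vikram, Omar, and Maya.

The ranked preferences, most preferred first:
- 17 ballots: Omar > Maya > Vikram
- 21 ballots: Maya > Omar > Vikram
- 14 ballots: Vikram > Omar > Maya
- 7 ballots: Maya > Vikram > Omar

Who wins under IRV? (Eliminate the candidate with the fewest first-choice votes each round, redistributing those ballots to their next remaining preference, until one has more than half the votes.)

Omar

Round 1: Vikram 14, Omar 17, Maya 28. Vikram eliminated.
Round 2: Omar 31, Maya 28. Omar has a majority (≥30).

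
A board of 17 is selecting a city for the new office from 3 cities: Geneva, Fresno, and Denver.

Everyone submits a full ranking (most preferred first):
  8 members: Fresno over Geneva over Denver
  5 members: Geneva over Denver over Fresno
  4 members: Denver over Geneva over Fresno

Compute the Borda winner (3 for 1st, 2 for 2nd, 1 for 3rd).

Geneva

Geneva: 8×2 + 5×3 + 4×2 = 39
Fresno: 8×3 + 5×1 + 4×1 = 33
Denver: 8×1 + 5×2 + 4×3 = 30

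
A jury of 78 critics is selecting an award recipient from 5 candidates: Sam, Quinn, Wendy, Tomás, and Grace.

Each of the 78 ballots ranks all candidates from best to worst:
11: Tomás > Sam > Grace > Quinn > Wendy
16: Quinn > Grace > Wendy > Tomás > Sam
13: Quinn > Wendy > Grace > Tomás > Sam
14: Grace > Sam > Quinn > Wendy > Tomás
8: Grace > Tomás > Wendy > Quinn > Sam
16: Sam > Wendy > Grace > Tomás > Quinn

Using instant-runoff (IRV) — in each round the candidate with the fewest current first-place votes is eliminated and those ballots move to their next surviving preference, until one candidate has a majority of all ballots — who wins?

Sam

Round 1: Sam 16, Quinn 29, Wendy 0, Tomás 11, Grace 22. Wendy eliminated.
Round 2: Sam 16, Quinn 29, Tomás 11, Grace 22. Tomás eliminated.
Round 3: Sam 27, Quinn 29, Grace 22. Grace eliminated.
Round 4: Sam 41, Quinn 37. Sam has a majority (≥40).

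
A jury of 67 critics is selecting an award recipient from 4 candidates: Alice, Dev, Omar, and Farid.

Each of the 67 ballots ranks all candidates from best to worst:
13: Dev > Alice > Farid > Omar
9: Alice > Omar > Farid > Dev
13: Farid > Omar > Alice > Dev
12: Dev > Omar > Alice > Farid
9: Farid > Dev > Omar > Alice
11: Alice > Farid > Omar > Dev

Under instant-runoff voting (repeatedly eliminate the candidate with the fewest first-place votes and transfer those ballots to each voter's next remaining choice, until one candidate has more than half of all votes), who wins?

Farid

Round 1: Alice 20, Dev 25, Omar 0, Farid 22. Omar eliminated.
Round 2: Alice 20, Dev 25, Farid 22. Alice eliminated.
Round 3: Dev 25, Farid 42. Farid has a majority (≥34).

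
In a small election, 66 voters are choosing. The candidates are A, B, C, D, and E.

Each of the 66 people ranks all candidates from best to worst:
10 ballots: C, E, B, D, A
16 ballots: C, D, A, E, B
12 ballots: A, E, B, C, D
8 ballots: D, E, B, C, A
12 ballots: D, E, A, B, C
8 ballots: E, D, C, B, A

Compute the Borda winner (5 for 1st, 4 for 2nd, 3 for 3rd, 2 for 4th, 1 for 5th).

E

A: 10×1 + 16×3 + 12×5 + 8×1 + 12×3 + 8×1 = 170
B: 10×3 + 16×1 + 12×3 + 8×3 + 12×2 + 8×2 = 146
C: 10×5 + 16×5 + 12×2 + 8×2 + 12×1 + 8×3 = 206
D: 10×2 + 16×4 + 12×1 + 8×5 + 12×5 + 8×4 = 228
E: 10×4 + 16×2 + 12×4 + 8×4 + 12×4 + 8×5 = 240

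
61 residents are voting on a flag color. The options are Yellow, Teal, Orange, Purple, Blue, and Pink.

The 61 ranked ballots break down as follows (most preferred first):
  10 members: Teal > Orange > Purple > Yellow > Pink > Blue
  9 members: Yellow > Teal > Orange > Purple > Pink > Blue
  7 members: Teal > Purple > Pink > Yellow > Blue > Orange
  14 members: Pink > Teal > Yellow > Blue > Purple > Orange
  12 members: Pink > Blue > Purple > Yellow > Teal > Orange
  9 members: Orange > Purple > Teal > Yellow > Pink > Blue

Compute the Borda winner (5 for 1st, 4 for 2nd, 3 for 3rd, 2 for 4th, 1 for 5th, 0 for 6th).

Yellow: 10×2 + 9×5 + 7×2 + 14×3 + 12×2 + 9×2 = 163
Teal: 10×5 + 9×4 + 7×5 + 14×4 + 12×1 + 9×3 = 216
Orange: 10×4 + 9×3 + 7×0 + 14×0 + 12×0 + 9×5 = 112
Purple: 10×3 + 9×2 + 7×4 + 14×1 + 12×3 + 9×4 = 162
Blue: 10×0 + 9×0 + 7×1 + 14×2 + 12×4 + 9×0 = 83
Pink: 10×1 + 9×1 + 7×3 + 14×5 + 12×5 + 9×1 = 179

Teal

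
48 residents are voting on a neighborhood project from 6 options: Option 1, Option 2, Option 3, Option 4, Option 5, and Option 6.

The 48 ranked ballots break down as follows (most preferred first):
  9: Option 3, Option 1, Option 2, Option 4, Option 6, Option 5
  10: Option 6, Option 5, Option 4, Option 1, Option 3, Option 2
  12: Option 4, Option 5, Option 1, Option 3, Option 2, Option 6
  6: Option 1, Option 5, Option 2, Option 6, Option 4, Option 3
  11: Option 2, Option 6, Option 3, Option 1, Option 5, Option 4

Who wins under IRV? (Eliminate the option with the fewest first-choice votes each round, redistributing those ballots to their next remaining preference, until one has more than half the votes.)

Option 2

Round 1: Option 1 6, Option 2 11, Option 3 9, Option 4 12, Option 5 0, Option 6 10. Option 5 eliminated.
Round 2: Option 1 6, Option 2 11, Option 3 9, Option 4 12, Option 6 10. Option 1 eliminated.
Round 3: Option 2 17, Option 3 9, Option 4 12, Option 6 10. Option 3 eliminated.
Round 4: Option 2 26, Option 4 12, Option 6 10. Option 2 has a majority (≥25).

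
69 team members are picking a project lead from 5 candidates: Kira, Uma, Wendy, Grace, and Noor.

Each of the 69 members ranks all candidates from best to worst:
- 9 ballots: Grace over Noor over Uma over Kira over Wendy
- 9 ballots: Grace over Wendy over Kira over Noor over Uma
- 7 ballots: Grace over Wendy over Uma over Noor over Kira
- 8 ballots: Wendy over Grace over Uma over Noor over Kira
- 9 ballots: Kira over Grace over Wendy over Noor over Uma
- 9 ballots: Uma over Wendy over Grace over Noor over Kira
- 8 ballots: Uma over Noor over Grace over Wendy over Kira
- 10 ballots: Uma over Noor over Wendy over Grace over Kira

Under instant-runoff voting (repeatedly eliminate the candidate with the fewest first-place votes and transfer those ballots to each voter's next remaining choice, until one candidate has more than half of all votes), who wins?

Round 1: Kira 9, Uma 27, Wendy 8, Grace 25, Noor 0. Noor eliminated.
Round 2: Kira 9, Uma 27, Wendy 8, Grace 25. Wendy eliminated.
Round 3: Kira 9, Uma 27, Grace 33. Kira eliminated.
Round 4: Uma 27, Grace 42. Grace has a majority (≥35).

Grace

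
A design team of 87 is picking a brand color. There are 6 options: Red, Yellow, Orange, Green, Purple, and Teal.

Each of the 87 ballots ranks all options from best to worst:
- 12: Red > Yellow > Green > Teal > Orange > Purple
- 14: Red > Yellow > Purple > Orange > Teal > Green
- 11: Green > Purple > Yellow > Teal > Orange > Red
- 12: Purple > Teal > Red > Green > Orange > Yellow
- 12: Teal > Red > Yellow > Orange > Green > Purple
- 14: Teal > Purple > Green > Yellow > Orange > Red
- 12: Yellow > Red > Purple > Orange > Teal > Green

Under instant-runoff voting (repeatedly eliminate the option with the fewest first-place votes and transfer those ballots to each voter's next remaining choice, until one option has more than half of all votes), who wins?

Teal

Round 1: Red 26, Yellow 12, Orange 0, Green 11, Purple 12, Teal 26. Orange eliminated.
Round 2: Red 26, Yellow 12, Green 11, Purple 12, Teal 26. Green eliminated.
Round 3: Red 26, Yellow 12, Purple 23, Teal 26. Yellow eliminated.
Round 4: Red 38, Purple 23, Teal 26. Purple eliminated.
Round 5: Red 38, Teal 49. Teal has a majority (≥44).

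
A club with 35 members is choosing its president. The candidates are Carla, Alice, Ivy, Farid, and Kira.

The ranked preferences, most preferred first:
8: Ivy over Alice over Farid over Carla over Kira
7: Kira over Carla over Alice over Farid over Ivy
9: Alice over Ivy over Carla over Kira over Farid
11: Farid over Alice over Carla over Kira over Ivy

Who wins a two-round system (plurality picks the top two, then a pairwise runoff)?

Alice

Round 1 first-place votes: Carla 0, Alice 9, Ivy 8, Farid 11, Kira 7. Farid and Alice advance.
Runoff: Farid is ranked above Alice on 11 ballots, Alice above Farid on 24.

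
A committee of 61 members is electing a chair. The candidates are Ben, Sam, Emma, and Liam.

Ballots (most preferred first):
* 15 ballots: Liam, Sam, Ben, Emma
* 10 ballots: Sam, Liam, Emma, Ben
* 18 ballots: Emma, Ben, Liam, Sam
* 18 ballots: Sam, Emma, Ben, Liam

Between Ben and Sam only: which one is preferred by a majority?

Sam

Ben is ranked above Sam on 18 ballots; Sam above Ben on 43.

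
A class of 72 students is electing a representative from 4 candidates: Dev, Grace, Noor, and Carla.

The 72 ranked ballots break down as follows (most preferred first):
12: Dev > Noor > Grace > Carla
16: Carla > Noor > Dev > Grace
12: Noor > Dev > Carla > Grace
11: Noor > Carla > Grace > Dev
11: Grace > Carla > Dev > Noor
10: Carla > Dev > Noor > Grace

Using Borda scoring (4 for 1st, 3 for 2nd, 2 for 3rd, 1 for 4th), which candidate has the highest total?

Noor

Dev: 12×4 + 16×2 + 12×3 + 11×1 + 11×2 + 10×3 = 179
Grace: 12×2 + 16×1 + 12×1 + 11×2 + 11×4 + 10×1 = 128
Noor: 12×3 + 16×3 + 12×4 + 11×4 + 11×1 + 10×2 = 207
Carla: 12×1 + 16×4 + 12×2 + 11×3 + 11×3 + 10×4 = 206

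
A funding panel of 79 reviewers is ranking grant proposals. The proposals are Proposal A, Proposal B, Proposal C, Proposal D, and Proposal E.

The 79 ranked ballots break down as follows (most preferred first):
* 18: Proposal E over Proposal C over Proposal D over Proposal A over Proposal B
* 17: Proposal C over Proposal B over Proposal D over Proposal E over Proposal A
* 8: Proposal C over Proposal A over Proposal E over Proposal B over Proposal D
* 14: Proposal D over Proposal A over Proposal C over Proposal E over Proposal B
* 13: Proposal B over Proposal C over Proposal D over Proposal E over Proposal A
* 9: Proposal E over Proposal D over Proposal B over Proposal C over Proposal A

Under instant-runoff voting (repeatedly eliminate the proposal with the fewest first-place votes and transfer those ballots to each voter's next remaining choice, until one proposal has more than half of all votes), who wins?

Round 1: Proposal A 0, Proposal B 13, Proposal C 25, Proposal D 14, Proposal E 27. Proposal A eliminated.
Round 2: Proposal B 13, Proposal C 25, Proposal D 14, Proposal E 27. Proposal B eliminated.
Round 3: Proposal C 38, Proposal D 14, Proposal E 27. Proposal D eliminated.
Round 4: Proposal C 52, Proposal E 27. Proposal C has a majority (≥40).

Proposal C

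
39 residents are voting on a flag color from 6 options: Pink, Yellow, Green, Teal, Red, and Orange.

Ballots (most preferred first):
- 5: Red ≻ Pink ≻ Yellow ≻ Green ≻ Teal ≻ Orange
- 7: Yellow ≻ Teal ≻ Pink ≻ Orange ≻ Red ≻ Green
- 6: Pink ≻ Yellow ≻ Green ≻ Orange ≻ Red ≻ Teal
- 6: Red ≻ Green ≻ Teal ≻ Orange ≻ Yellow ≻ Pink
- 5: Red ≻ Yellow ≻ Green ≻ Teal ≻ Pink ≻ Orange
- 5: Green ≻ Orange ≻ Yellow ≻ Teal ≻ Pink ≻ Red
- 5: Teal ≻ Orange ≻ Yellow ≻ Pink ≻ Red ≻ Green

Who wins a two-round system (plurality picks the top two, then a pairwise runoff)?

Round 1 first-place votes: Pink 6, Yellow 7, Green 5, Teal 5, Red 16, Orange 0. Red and Yellow advance.
Runoff: Red is ranked above Yellow on 16 ballots, Yellow above Red on 23.

Yellow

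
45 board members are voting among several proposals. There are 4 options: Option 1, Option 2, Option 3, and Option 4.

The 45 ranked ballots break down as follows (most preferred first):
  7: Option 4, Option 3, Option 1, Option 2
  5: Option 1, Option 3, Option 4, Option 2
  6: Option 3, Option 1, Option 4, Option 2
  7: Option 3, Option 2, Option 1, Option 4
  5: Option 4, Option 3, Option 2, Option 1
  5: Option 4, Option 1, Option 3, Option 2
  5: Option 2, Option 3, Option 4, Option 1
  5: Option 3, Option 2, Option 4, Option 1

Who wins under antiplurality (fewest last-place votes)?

Option 3

Last-place votes: Option 1 15, Option 2 23, Option 3 0, Option 4 7.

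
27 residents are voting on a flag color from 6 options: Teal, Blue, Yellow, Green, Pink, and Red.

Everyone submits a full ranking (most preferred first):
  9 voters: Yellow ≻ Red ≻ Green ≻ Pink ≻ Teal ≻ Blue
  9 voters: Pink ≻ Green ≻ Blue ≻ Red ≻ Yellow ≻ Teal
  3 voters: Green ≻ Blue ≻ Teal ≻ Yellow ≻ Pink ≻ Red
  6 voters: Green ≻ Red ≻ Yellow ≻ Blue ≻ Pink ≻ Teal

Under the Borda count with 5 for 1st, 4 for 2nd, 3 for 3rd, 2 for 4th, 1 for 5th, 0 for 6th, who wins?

Teal: 9×1 + 9×0 + 3×3 + 6×0 = 18
Blue: 9×0 + 9×3 + 3×4 + 6×2 = 51
Yellow: 9×5 + 9×1 + 3×2 + 6×3 = 78
Green: 9×3 + 9×4 + 3×5 + 6×5 = 108
Pink: 9×2 + 9×5 + 3×1 + 6×1 = 72
Red: 9×4 + 9×2 + 3×0 + 6×4 = 78

Green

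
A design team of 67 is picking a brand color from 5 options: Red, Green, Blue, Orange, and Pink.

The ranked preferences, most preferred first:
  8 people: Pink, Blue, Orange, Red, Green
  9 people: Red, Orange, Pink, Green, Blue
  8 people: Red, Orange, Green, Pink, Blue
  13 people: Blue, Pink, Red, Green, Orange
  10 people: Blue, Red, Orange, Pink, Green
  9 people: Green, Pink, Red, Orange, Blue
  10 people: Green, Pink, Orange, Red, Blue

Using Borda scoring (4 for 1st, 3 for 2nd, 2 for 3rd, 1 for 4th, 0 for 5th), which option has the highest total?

Pink

Red: 8×1 + 9×4 + 8×4 + 13×2 + 10×3 + 9×2 + 10×1 = 160
Green: 8×0 + 9×1 + 8×2 + 13×1 + 10×0 + 9×4 + 10×4 = 114
Blue: 8×3 + 9×0 + 8×0 + 13×4 + 10×4 + 9×0 + 10×0 = 116
Orange: 8×2 + 9×3 + 8×3 + 13×0 + 10×2 + 9×1 + 10×2 = 116
Pink: 8×4 + 9×2 + 8×1 + 13×3 + 10×1 + 9×3 + 10×3 = 164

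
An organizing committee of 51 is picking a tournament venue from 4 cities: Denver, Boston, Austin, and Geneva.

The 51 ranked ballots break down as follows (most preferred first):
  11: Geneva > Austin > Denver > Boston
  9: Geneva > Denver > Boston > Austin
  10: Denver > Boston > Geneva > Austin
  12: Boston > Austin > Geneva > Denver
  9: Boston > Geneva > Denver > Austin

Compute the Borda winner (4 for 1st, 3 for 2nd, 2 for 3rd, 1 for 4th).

Denver: 11×2 + 9×3 + 10×4 + 12×1 + 9×2 = 119
Boston: 11×1 + 9×2 + 10×3 + 12×4 + 9×4 = 143
Austin: 11×3 + 9×1 + 10×1 + 12×3 + 9×1 = 97
Geneva: 11×4 + 9×4 + 10×2 + 12×2 + 9×3 = 151

Geneva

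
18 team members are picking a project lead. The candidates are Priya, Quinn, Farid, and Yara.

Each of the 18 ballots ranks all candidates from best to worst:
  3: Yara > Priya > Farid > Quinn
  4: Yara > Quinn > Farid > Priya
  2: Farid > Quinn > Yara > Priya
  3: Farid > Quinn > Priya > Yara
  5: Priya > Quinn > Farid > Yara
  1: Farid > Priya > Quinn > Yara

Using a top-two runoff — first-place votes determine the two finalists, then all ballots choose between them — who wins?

Farid

Round 1 first-place votes: Priya 5, Quinn 0, Farid 6, Yara 7. Yara and Farid advance.
Runoff: Yara is ranked above Farid on 7 ballots, Farid above Yara on 11.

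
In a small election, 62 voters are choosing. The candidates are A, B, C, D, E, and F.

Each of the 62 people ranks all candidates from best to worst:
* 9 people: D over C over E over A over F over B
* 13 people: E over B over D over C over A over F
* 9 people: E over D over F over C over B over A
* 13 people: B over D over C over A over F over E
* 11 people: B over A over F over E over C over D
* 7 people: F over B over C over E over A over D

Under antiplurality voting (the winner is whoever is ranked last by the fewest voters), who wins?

C

Last-place votes: A 9, B 9, C 0, D 18, E 13, F 13.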